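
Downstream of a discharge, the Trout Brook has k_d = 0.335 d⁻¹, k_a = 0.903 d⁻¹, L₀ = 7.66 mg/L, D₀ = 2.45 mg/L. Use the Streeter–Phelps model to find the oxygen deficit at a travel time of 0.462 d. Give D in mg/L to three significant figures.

D ≈ 2.51 mg/L

k_d L₀/(k_a−k_d) = 0.335×7.66/(0.903−0.335) = 2.566/0.5680 = 4.518 mg/L.
e^(−k_d t) = e^(−0.335×0.4620) = 0.8566; e^(−k_a t) = e^(−0.903×0.4620) = 0.6589.
D = 4.518 × (0.8566 − 0.6589) + 2.45 × 0.6589 = 0.8932 + 1.614 = 2.508 mg/L.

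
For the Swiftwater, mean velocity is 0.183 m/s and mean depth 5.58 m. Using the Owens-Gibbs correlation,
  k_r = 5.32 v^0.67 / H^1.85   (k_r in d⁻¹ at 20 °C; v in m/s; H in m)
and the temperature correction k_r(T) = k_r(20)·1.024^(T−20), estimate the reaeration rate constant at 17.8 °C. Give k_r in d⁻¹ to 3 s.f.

k_r ≈ 0.0673 d⁻¹

k_r(20) = 5.32 × 0.183^0.67 / 5.58^1.85 = 5.32 × 0.3205 / 24.06 = 0.07087 d⁻¹.
k_r(17.8) = 0.07087 × 1.024^(17.8−20) = 0.07087 × 0.9492 = 0.06727 d⁻¹.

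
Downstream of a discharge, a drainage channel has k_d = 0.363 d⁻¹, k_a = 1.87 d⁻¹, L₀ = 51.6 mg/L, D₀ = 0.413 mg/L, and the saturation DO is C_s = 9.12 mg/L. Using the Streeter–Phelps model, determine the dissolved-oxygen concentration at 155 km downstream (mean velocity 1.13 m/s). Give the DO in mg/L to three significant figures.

DO ≈ 2.75 mg/L

Travel time t = x/v = 155 km / (1.13 m/s) = 155000 m / 1.13 m/s = 137200 s = 1.588 d.
k_d L₀/(k_a−k_d) = 0.363×51.6/(1.87−0.363) = 18.73/1.507 = 12.43 mg/L.
e^(−k_d t) = e^(−0.363×1.588) = 0.5620; e^(−k_a t) = e^(−1.87×1.588) = 0.05136.
D = 12.43 × (0.5620 − 0.05136) + 0.413 × 0.05136 = 6.346 + 0.02121 = 6.368 mg/L.
DO = C_s − D = 9.12 − 6.368 = 2.752 mg/L.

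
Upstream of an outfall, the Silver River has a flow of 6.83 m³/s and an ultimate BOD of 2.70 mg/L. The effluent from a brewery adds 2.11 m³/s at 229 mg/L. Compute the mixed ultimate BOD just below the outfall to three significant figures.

Flow-weighted mixing: C = (Q_r C_r + Q_w C_w)/(Q_r + Q_w)
= (6.83×2.70 + 2.11×229)/(6.83 + 2.11) = 501.6/8.940 = 56.11 mg/L.

56.1 mg/L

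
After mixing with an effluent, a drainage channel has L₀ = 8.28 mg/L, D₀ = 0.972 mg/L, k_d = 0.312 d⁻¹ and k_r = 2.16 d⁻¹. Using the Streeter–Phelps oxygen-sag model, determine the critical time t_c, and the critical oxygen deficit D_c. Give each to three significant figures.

t_c = [1/(k_r−k_d)] ln[(k_r/k_d)(1 − D₀(k_r−k_d)/(k_d L₀))]
= [1/(2.16−0.312)] ln[(2.16/0.312)(1 − 0.972×1.848/(0.312×8.28))]
= (1/1.848) ln[6.923 × 0.3047] = 0.5411 × ln(2.109) = 0.5411 × 0.7464 = 0.4039 d.
D_c = (k_d/k_r) L₀ e^(−k_d t_c) = (0.312/2.16) × 8.28 × e^(−0.312×0.4039) = 0.1444 × 8.28 × 0.8816 = 1.054 mg/L.

t_c ≈ 0.404 d; D_c ≈ 1.05 mg/L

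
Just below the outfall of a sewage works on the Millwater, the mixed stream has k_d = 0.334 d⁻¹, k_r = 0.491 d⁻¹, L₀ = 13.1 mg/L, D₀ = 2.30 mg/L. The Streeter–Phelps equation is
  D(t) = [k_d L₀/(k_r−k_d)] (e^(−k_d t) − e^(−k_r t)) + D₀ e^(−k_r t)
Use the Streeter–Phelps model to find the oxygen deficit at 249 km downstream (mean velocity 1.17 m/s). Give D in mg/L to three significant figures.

Travel time t = x/v = 249 km / (1.17 m/s) = 249000 m / 1.17 m/s = 212800 s = 2.463 d.
k_d L₀/(k_r−k_d) = 0.334×13.1/(0.491−0.334) = 4.375/0.1570 = 27.87 mg/L.
e^(−k_d t) = e^(−0.334×2.463) = 0.4392; e^(−k_r t) = e^(−0.491×2.463) = 0.2984.
D = 27.87 × (0.4392 − 0.2984) + 2.30 × 0.2984 = 3.926 + 0.6862 = 4.612 mg/L.

D ≈ 4.61 mg/L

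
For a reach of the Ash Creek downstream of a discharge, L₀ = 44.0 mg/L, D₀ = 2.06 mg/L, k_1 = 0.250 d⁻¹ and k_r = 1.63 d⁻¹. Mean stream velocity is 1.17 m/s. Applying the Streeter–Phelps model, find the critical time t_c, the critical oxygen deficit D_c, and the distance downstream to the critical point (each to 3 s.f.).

t_c ≈ 1.14 d; D_c ≈ 5.07 mg/L; x_c ≈ 115 km

t_c = [1/(k_r−k_1)] ln[(k_r/k_1)(1 − D₀(k_r−k_1)/(k_1 L₀))]
= [1/(1.63−0.250)] ln[(1.63/0.250)(1 − 2.06×1.380/(0.250×44.0))]
= (1/1.380) ln[6.520 × 0.7416] = 0.7246 × ln(4.835) = 0.7246 × 1.576 = 1.142 d.
D_c = (k_1/k_r) L₀ e^(−k_1 t_c) = (0.250/1.63) × 44.0 × e^(−0.250×1.142) = 0.1534 × 44.0 × 0.7516 = 5.072 mg/L.
x_c = v t_c = 1.17 m/s × 1.142 d × 86400 s/d = 115400 m ≈ 115 km.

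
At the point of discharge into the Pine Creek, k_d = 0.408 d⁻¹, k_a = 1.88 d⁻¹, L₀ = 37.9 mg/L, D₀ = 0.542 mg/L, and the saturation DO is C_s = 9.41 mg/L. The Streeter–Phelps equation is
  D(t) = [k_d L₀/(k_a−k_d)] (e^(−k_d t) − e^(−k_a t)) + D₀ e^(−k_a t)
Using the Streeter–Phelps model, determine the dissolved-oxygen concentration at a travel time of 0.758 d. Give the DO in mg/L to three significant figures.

DO ≈ 4.10 mg/L

k_d L₀/(k_a−k_d) = 0.408×37.9/(1.88−0.408) = 15.46/1.472 = 10.50 mg/L.
e^(−k_d t) = e^(−0.408×0.7580) = 0.7340; e^(−k_a t) = e^(−1.88×0.7580) = 0.2405.
D = 10.50 × (0.7340 − 0.2405) + 0.542 × 0.2405 = 5.184 + 0.1304 = 5.314 mg/L.
DO = C_s − D = 9.41 − 5.314 = 4.096 mg/L.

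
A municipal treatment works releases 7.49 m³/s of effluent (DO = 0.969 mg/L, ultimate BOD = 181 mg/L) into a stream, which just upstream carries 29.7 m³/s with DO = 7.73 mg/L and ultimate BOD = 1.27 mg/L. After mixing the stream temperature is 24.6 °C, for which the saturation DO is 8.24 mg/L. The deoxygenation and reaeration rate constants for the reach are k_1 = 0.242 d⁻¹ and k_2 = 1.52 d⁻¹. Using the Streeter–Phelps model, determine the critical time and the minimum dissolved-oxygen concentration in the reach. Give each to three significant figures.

t_c ≈ 1.20 d; minimum DO ≈ 3.78 mg/L

Mixed DO = (29.7×7.73 + 7.49×0.969)/(29.7+7.49) = 236.8/37.19 = 6.368 mg/L.
Mixed L₀ = (29.7×1.27 + 7.49×181)/(37.19) = 1393/37.19 = 37.47 mg/L.
Initial deficit D₀ = C_s − DO₀ = 8.24 − 6.368 = 1.872 mg/L.
t_c = (1/1.278) ln[(1.52/0.242)(1 − 1.872×1.278/(0.242×37.47))] = 0.7825 × ln(4.624) = 1.198 d.
D_c = (0.242/1.52) × 37.47 × e^(−0.242×1.198) = 0.1592 × 37.47 × 0.7483 = 4.464 mg/L.
Minimum DO = 8.24 − 4.464 = 3.776 mg/L.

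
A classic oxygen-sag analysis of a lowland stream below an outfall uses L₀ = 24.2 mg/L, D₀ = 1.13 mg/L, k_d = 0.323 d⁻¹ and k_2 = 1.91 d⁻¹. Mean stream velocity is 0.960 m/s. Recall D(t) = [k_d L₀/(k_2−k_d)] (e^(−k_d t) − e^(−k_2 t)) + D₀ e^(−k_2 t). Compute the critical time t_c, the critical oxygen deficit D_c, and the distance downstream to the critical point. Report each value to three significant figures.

At the critical point dD/dt = 0, so k_d L₀ e^(−k_d t) = k_2 D. Substituting D(t) from the Streeter–Phelps equation and solving for t gives
t_c = ln[(k_2/k_d)(1 − D₀(k_2−k_d)/(k_d L₀))] / (k_2−k_d).
Here k_2−k_d = 1.587 d⁻¹ and 1 − D₀(k_2−k_d)/(k_d L₀) = 1 − 1.13×1.587/(0.323×24.2) = 0.7706, so
t_c = ln(5.913 × 0.7706) / 1.587 = 1.517 / 1.587 = 0.9556 d.
D_c = (k_d/k_2) L₀ e^(−k_d t_c) = (0.323/1.91) × 24.2 × e^(−0.323×0.9556) = 0.1691 × 24.2 × 0.7344 = 3.006 mg/L.
x_c = v t_c = 0.960 m/s × 0.9556 d × 86400 s/d = 79260 m ≈ 79.3 km.

t_c ≈ 0.956 d; D_c ≈ 3.01 mg/L; x_c ≈ 79.3 km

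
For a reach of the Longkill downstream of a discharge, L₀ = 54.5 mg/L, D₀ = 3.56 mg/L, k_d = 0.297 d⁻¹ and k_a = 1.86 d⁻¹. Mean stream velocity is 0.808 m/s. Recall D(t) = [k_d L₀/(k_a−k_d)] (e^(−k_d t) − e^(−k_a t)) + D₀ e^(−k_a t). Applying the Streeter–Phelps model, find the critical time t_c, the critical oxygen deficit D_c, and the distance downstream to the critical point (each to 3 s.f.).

t_c ≈ 0.904 d; D_c ≈ 6.65 mg/L; x_c ≈ 63.1 km

At the critical point dD/dt = 0, so k_d L₀ e^(−k_d t) = k_a D. Substituting D(t) from the Streeter–Phelps equation and solving for t gives
t_c = ln[(k_a/k_d)(1 − D₀(k_a−k_d)/(k_d L₀))] / (k_a−k_d).
Here k_a−k_d = 1.563 d⁻¹ and 1 − D₀(k_a−k_d)/(k_d L₀) = 1 − 3.56×1.563/(0.297×54.5) = 0.6562, so
t_c = ln(6.263 × 0.6562) / 1.563 = 1.413 / 1.563 = 0.9043 d.
L(t_c) = L₀ e^(−k_d t_c) = 54.5 × 0.7645 = 41.66 mg/L, and at the critical point k_a D_c = k_d L, so D_c = (0.297/1.86) × 41.66 = 6.653 mg/L.
x_c = v t_c = 0.808 m/s × 0.9043 d × 86400 s/d = 63130 m ≈ 63.1 km.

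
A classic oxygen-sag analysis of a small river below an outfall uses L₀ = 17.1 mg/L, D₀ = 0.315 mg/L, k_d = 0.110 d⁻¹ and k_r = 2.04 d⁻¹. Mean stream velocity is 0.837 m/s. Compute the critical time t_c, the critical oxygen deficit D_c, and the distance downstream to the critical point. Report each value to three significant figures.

t_c ≈ 1.31 d; D_c ≈ 0.798 mg/L; x_c ≈ 94.8 km

t_c = [1/(k_r−k_d)] ln[(k_r/k_d)(1 − D₀(k_r−k_d)/(k_d L₀))]
= [1/(2.04−0.110)] ln[(2.04/0.110)(1 − 0.315×1.930/(0.110×17.1))]
= (1/1.930) ln[18.55 × 0.6768] = 0.5181 × ln(12.55) = 0.5181 × 2.530 = 1.311 d.
D_c = (k_d/k_r) L₀ e^(−k_d t_c) = (0.110/2.04) × 17.1 × e^(−0.110×1.311) = 0.05392 × 17.1 × 0.8657 = 0.7982 mg/L.
x_c = v t_c = 0.837 m/s × 1.311 d × 86400 s/d = 94790 m ≈ 94.8 km.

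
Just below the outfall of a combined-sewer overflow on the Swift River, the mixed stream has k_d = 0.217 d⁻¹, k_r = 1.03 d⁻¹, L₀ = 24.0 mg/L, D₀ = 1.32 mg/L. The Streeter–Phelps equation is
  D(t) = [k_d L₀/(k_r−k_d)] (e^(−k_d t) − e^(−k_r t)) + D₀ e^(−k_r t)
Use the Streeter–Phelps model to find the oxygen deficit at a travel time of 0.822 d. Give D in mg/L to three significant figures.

k_d L₀/(k_r−k_d) = 0.217×24.0/(1.03−0.217) = 5.208/0.8130 = 6.406 mg/L.
e^(−k_d t) = e^(−0.217×0.8220) = 0.8366; e^(−k_r t) = e^(−1.03×0.8220) = 0.4288.
D = 6.406 × (0.8366 − 0.4288) + 1.32 × 0.4288 = 2.612 + 0.5661 = 3.178 mg/L.

D ≈ 3.18 mg/L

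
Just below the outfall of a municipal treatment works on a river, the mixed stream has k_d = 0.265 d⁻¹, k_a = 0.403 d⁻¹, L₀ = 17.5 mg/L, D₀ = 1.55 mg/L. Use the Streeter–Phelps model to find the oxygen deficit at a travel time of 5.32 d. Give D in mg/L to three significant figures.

k_d L₀/(k_a−k_d) = 0.265×17.5/(0.403−0.265) = 4.638/0.1380 = 33.61 mg/L.
e^(−k_d t) = e^(−0.265×5.320) = 0.2442; e^(−k_a t) = e^(−0.403×5.320) = 0.1172.
D = 33.61 × (0.2442 − 0.1172) + 1.55 × 0.1172 = 4.268 + 0.1816 = 4.450 mg/L.

D ≈ 4.45 mg/L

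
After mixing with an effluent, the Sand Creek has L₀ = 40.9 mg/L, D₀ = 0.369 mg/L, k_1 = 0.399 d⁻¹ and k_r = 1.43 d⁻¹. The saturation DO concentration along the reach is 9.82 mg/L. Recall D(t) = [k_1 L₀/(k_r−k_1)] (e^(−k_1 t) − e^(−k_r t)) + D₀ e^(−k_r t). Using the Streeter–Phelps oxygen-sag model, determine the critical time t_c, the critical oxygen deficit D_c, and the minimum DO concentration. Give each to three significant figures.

t_c ≈ 1.22 d; D_c ≈ 7.03 mg/L; min DO ≈ 2.79 mg/L

With k_r/k_1 = 3.584 and 1 − D₀(k_r−k_1)/(k_1 L₀) = 0.9767,
t_c = ln(3.584 × 0.9767) / (1.43 − 0.399) = ln(3.500) / 1.031 = 1.253/1.031 = 1.215 d.
L(t_c) = L₀ e^(−k_1 t_c) = 40.9 × 0.6158 = 25.19 mg/L, and at the critical point k_r D_c = k_1 L, so D_c = (0.399/1.43) × 25.19 = 7.027 mg/L.
Minimum DO = C_s − D_c = 9.82 − 7.027 = 2.793 mg/L.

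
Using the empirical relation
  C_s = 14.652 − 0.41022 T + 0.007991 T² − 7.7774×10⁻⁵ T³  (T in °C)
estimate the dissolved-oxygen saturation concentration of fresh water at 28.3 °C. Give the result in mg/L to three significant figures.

C_s = 14.652 − 0.41022×28.3 + 0.007991×28.3² − 7.7774×10⁻⁵×28.3³ = 7.680 mg/L.

C_s ≈ 7.68 mg/L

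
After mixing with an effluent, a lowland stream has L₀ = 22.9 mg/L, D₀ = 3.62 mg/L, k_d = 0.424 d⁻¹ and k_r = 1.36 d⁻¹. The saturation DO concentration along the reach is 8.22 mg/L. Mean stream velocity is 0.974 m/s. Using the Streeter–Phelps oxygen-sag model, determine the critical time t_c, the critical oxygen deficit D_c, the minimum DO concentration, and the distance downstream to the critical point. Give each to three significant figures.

t_c = [1/(k_r−k_d)] ln[(k_r/k_d)(1 − D₀(k_r−k_d)/(k_d L₀))]
= [1/(1.36−0.424)] ln[(1.36/0.424)(1 − 3.62×0.9360/(0.424×22.9))]
= (1/0.9360) ln[3.208 × 0.6510] = 1.068 × ln(2.088) = 1.068 × 0.7363 = 0.7867 d.
L(t_c) = L₀ e^(−k_d t_c) = 22.9 × 0.7164 = 16.41 mg/L, and at the critical point k_r D_c = k_d L, so D_c = (0.424/1.36) × 16.41 = 5.115 mg/L.
Minimum DO = C_s − D_c = 8.22 − 5.115 = 3.105 mg/L.
x_c = v t_c = 0.974 m/s × 0.7867 d × 86400 s/d = 66200 m ≈ 66.2 km.

t_c ≈ 0.787 d; D_c ≈ 5.11 mg/L; min DO ≈ 3.11 mg/L; x_c ≈ 66.2 km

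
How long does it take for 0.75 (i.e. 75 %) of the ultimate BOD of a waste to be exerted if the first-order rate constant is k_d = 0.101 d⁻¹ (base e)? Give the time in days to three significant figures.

t ≈ 13.7 d

y/L₀ = 1 − e^(−k_d t) = 0.75 ⇒ e^(−k_d t) = 0.250
t = −ln(0.250) / 0.101 = 1.386 / 0.101 = 13.73 d.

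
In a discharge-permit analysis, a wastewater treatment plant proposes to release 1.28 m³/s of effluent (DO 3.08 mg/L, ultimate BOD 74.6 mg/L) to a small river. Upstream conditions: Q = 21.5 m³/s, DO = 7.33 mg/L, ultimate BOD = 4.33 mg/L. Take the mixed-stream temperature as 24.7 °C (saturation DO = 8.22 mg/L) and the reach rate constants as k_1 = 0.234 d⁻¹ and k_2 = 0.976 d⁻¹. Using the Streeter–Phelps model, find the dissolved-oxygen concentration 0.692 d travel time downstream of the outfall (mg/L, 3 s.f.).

Mixed DO = (21.5×7.33 + 1.28×3.08)/(21.5+1.28) = 161.5/22.78 = 7.091 mg/L.
Mixed L₀ = (21.5×4.33 + 1.28×74.6)/(22.78) = 188.6/22.78 = 8.278 mg/L.
Initial deficit D₀ = C_s − DO₀ = 8.22 − 7.091 = 1.129 mg/L.
D(0.692) = [0.234×8.278/(0.976−0.234)](e^(−0.234×0.692) − e^(−0.976×0.692)) + 1.129 e^(−0.976×0.692)
= 2.611 × (0.8505 − 0.5090) + 1.129 × 0.5090 = 1.466 mg/L.
DO = 8.22 − 1.466 = 6.754 mg/L.

DO ≈ 6.75 mg/L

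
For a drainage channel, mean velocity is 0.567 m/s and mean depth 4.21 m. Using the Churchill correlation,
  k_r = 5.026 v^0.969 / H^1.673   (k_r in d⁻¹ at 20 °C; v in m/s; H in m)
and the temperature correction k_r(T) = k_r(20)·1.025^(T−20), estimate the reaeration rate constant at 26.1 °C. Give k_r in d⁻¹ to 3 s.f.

k_r ≈ 0.304 d⁻¹

k_r(20) = 5.026 × 0.567^0.969 / 4.21^1.673 = 5.026 × 0.5771 / 11.08 = 0.2618 d⁻¹.
k_r(26.1) = 0.2618 × 1.025^(26.1−20) = 0.2618 × 1.163 = 0.3044 d⁻¹.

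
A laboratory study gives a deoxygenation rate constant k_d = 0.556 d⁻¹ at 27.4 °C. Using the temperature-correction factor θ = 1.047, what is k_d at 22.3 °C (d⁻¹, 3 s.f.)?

k_d(T₂) = k_d(T₁) · θ^(T₂−T₁) = 0.556 × 1.047^(22.3−27.4)
= 0.556 × 1.047^-5.10 = 0.556 × 0.7912 = 0.4399 d⁻¹.

k_d ≈ 0.440 d⁻¹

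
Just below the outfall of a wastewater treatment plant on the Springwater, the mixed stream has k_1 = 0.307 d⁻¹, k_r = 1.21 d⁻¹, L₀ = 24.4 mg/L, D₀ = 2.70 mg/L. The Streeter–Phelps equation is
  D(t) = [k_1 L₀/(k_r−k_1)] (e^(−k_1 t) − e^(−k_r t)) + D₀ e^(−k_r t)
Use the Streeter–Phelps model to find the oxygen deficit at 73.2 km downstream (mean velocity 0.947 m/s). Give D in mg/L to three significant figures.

D ≈ 4.41 mg/L

Travel time t = x/v = 73.2 km / (0.947 m/s) = 73200 m / 0.947 m/s = 77300 s = 0.8946 d.
k_1 L₀/(k_r−k_1) = 0.307×24.4/(1.21−0.307) = 7.491/0.9030 = 8.295 mg/L.
e^(−k_1 t) = e^(−0.307×0.8946) = 0.7598; e^(−k_r t) = e^(−1.21×0.8946) = 0.3387.
D = 8.295 × (0.7598 − 0.3387) + 2.70 × 0.3387 = 3.493 + 0.9146 = 4.408 mg/L.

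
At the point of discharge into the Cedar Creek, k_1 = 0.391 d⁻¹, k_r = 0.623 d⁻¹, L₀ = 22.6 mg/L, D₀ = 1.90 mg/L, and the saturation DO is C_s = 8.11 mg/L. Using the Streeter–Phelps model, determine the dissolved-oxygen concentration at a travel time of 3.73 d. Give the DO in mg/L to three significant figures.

DO ≈ 2.79 mg/L

k_1 L₀/(k_r−k_1) = 0.391×22.6/(0.623−0.391) = 8.837/0.2320 = 38.09 mg/L.
e^(−k_1 t) = e^(−0.391×3.730) = 0.2326; e^(−k_r t) = e^(−0.623×3.730) = 0.09790.
D = 38.09 × (0.2326 − 0.09790) + 1.90 × 0.09790 = 5.131 + 0.1860 = 5.317 mg/L.
DO = C_s − D = 8.11 − 5.317 = 2.793 mg/L.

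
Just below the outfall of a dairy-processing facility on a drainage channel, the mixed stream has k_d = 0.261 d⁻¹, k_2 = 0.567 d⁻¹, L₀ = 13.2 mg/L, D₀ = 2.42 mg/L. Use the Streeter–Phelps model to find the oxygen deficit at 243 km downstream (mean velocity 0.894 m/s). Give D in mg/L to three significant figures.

Travel time t = x/v = 243 km / (0.894 m/s) = 243000 m / 0.894 m/s = 271800 s = 3.146 d.
k_d L₀/(k_2−k_d) = 0.261×13.2/(0.567−0.261) = 3.445/0.3060 = 11.26 mg/L.
e^(−k_d t) = e^(−0.261×3.146) = 0.4399; e^(−k_2 t) = e^(−0.567×3.146) = 0.1680.
D = 11.26 × (0.4399 − 0.1680) + 2.42 × 0.1680 = 3.062 + 0.4066 = 3.468 mg/L.

D ≈ 3.47 mg/L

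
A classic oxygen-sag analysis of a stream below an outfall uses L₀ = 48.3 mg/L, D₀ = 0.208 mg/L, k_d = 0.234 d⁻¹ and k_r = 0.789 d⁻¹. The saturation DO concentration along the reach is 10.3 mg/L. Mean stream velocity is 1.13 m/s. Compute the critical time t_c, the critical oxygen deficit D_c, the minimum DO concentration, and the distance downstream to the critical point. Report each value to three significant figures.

t_c = [1/(k_r−k_d)] ln[(k_r/k_d)(1 − D₀(k_r−k_d)/(k_d L₀))]
= [1/(0.789−0.234)] ln[(0.789/0.234)(1 − 0.208×0.5550/(0.234×48.3))]
= (1/0.5550) ln[3.372 × 0.9898] = 1.802 × ln(3.337) = 1.802 × 1.205 = 2.171 d.
D_c = (k_d/k_r) L₀ e^(−k_d t_c) = (0.234/0.789) × 48.3 × e^(−0.234×2.171) = 0.2966 × 48.3 × 0.6016 = 8.618 mg/L.
Minimum DO = C_s − D_c = 10.3 − 8.618 = 1.682 mg/L.
x_c = v t_c = 1.13 m/s × 2.171 d × 86400 s/d = 212000 m ≈ 212 km.

t_c ≈ 2.17 d; D_c ≈ 8.62 mg/L; min DO ≈ 1.68 mg/L; x_c ≈ 212 km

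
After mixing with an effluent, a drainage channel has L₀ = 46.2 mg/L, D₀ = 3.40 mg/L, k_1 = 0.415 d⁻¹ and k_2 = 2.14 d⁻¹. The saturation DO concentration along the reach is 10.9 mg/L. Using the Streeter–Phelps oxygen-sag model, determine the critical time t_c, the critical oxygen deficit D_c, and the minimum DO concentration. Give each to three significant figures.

t_c = [1/(k_2−k_1)] ln[(k_2/k_1)(1 − D₀(k_2−k_1)/(k_1 L₀))]
= [1/(2.14−0.415)] ln[(2.14/0.415)(1 − 3.40×1.725/(0.415×46.2))]
= (1/1.725) ln[5.157 × 0.6941] = 0.5797 × ln(3.579) = 0.5797 × 1.275 = 0.7392 d.
D_c = (k_1/k_2) L₀ e^(−k_1 t_c) = (0.415/2.14) × 46.2 × e^(−0.415×0.7392) = 0.1939 × 46.2 × 0.7358 = 6.592 mg/L.
Minimum DO = C_s − D_c = 10.9 − 6.592 = 4.308 mg/L.

t_c ≈ 0.739 d; D_c ≈ 6.59 mg/L; min DO ≈ 4.31 mg/L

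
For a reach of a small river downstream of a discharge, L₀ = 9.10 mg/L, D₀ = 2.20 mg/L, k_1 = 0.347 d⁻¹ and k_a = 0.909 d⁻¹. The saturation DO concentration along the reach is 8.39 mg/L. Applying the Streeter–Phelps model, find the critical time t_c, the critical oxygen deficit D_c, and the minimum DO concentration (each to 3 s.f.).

t_c = [1/(k_a−k_1)] ln[(k_a/k_1)(1 − D₀(k_a−k_1)/(k_1 L₀))]
= [1/(0.909−0.347)] ln[(0.909/0.347)(1 − 2.20×0.5620/(0.347×9.10))]
= (1/0.5620) ln[2.620 × 0.6084] = 1.779 × ln(1.594) = 1.779 × 0.4662 = 0.8295 d.
D_c = (k_1/k_a) L₀ e^(−k_1 t_c) = (0.347/0.909) × 9.10 × e^(−0.347×0.8295) = 0.3817 × 9.10 × 0.7499 = 2.605 mg/L.
Minimum DO = C_s − D_c = 8.39 − 2.605 = 5.785 mg/L.

t_c ≈ 0.829 d; D_c ≈ 2.60 mg/L; min DO ≈ 5.79 mg/L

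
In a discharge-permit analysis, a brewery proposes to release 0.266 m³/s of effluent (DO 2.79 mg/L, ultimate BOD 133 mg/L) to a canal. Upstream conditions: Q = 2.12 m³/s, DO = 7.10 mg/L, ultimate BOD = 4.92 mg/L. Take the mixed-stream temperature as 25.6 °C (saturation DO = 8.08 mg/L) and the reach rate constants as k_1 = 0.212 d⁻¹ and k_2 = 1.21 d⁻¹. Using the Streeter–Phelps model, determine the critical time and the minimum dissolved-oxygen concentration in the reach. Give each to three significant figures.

t_c ≈ 1.30 d; minimum DO ≈ 5.53 mg/L

Mixed DO = (2.12×7.10 + 0.266×2.79)/(2.12+0.266) = 15.79/2.386 = 6.620 mg/L.
Mixed L₀ = (2.12×4.92 + 0.266×133)/(2.386) = 45.81/2.386 = 19.20 mg/L.
Initial deficit D₀ = C_s − DO₀ = 8.08 − 6.620 = 1.460 mg/L.
t_c = (1/0.9980) ln[(1.21/0.212)(1 − 1.460×0.9980/(0.212×19.20))] = 1.002 × ln(3.664) = 1.301 d.
D_c = (0.212/1.21) × 19.20 × e^(−0.212×1.301) = 0.1752 × 19.20 × 0.7589 = 2.553 mg/L.
Minimum DO = 8.08 − 2.553 = 5.527 mg/L.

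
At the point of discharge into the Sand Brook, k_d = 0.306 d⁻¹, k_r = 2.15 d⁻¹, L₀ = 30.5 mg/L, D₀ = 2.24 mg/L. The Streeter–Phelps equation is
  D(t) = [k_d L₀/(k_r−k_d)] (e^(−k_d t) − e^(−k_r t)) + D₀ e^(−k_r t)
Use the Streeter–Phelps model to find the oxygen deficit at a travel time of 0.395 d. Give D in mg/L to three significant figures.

k_d L₀/(k_r−k_d) = 0.306×30.5/(2.15−0.306) = 9.333/1.844 = 5.061 mg/L.
e^(−k_d t) = e^(−0.306×0.3950) = 0.8861; e^(−k_r t) = e^(−2.15×0.3950) = 0.4277.
D = 5.061 × (0.8861 − 0.4277) + 2.24 × 0.4277 = 2.320 + 0.9581 = 3.278 mg/L.

D ≈ 3.28 mg/L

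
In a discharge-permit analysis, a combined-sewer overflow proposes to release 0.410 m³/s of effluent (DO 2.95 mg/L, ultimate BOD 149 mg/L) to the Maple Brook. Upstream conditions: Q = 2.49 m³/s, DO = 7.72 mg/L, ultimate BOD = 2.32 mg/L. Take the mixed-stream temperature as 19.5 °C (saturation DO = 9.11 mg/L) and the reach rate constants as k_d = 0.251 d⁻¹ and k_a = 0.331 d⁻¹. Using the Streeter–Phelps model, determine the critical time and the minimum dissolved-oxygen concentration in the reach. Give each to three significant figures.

Mixed DO = (2.49×7.72 + 0.410×2.95)/(2.49+0.410) = 20.43/2.900 = 7.046 mg/L.
Mixed L₀ = (2.49×2.32 + 0.410×149)/(2.900) = 66.87/2.900 = 23.06 mg/L.
Initial deficit D₀ = C_s − DO₀ = 9.11 − 7.046 = 2.064 mg/L.
t_c = (1/0.08000) ln[(0.331/0.251)(1 − 2.064×0.08000/(0.251×23.06))] = 12.50 × ln(1.281) = 3.096 d.
D_c = (0.251/0.331) × 23.06 × e^(−0.251×3.096) = 0.7583 × 23.06 × 0.4597 = 8.038 mg/L.
Minimum DO = 9.11 − 8.038 = 1.072 mg/L.

t_c ≈ 3.10 d; minimum DO ≈ 1.07 mg/L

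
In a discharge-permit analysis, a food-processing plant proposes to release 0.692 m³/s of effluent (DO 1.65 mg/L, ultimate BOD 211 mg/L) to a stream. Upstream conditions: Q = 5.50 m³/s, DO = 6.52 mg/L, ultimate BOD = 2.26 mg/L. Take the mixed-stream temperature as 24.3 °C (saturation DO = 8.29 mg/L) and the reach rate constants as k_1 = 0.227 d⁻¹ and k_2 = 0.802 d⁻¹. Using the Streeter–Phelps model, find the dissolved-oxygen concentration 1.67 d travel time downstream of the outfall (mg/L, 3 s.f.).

DO ≈ 3.42 mg/L

Mixed DO = (5.50×6.52 + 0.692×1.65)/(5.50+0.692) = 37.00/6.192 = 5.976 mg/L.
Mixed L₀ = (5.50×2.26 + 0.692×211)/(6.192) = 158.4/6.192 = 25.59 mg/L.
Initial deficit D₀ = C_s − DO₀ = 8.29 − 5.976 = 2.314 mg/L.
D(1.67) = [0.227×25.59/(0.802−0.227)](e^(−0.227×1.67) − e^(−0.802×1.67)) + 2.314 e^(−0.802×1.67)
= 10.10 × (0.6845 − 0.2620) + 2.314 × 0.2620 = 4.874 mg/L.
DO = 8.29 − 4.874 = 3.416 mg/L.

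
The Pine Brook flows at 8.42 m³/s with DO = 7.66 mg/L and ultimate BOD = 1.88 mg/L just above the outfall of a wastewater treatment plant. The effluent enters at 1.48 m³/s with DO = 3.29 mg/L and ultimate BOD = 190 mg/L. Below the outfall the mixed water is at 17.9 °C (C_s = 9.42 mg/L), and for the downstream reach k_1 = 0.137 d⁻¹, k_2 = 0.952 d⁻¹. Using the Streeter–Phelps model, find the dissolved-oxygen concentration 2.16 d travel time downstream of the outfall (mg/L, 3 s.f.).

Mixed DO = (8.42×7.66 + 1.48×3.29)/(8.42+1.48) = 69.37/9.900 = 7.007 mg/L.
Mixed L₀ = (8.42×1.88 + 1.48×190)/(9.900) = 297.0/9.900 = 30.00 mg/L.
Initial deficit D₀ = C_s − DO₀ = 9.42 − 7.007 = 2.413 mg/L.
D(2.16) = [0.137×30.00/(0.952−0.137)](e^(−0.137×2.16) − e^(−0.952×2.16)) + 2.413 e^(−0.952×2.16)
= 5.043 × (0.7438 − 0.1279) + 2.413 × 0.1279 = 3.415 mg/L.
DO = 9.42 − 3.415 = 6.005 mg/L.

DO ≈ 6.00 mg/L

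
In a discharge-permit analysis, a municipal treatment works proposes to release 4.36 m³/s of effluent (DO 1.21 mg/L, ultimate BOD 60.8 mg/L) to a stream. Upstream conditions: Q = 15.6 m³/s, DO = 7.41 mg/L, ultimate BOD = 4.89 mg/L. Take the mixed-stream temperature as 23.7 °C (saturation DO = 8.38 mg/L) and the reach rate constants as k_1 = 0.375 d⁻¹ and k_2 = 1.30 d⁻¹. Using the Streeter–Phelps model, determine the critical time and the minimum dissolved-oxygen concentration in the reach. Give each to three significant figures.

Mixed DO = (15.6×7.41 + 4.36×1.21)/(15.6+4.36) = 120.9/19.96 = 6.056 mg/L.
Mixed L₀ = (15.6×4.89 + 4.36×60.8)/(19.96) = 341.4/19.96 = 17.10 mg/L.
Initial deficit D₀ = C_s − DO₀ = 8.38 − 6.056 = 2.324 mg/L.
t_c = (1/0.9250) ln[(1.30/0.375)(1 − 2.324×0.9250/(0.375×17.10))] = 1.081 × ln(2.305) = 0.9026 d.
D_c = (0.375/1.30) × 17.10 × e^(−0.375×0.9026) = 0.2885 × 17.10 × 0.7129 = 3.517 mg/L.
Minimum DO = 8.38 − 3.517 = 4.863 mg/L.

t_c ≈ 0.903 d; minimum DO ≈ 4.86 mg/L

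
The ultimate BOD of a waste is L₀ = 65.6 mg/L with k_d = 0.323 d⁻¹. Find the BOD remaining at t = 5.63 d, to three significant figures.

L ≈ 10.6 mg/L

L_t = L₀ e^(−k_d t) = 65.6 × e^(−0.323×5.63) = 65.6 × 0.1623 = 10.64 mg/L.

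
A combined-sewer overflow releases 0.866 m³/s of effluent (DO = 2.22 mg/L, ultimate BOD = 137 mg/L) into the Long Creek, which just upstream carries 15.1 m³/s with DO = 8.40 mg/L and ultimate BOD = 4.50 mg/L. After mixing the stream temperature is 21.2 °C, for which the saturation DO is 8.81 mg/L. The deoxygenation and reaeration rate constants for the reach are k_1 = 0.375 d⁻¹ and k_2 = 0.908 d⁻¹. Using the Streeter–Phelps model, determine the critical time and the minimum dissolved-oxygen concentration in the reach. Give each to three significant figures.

t_c ≈ 1.48 d; minimum DO ≈ 6.04 mg/L

Mixed DO = (15.1×8.40 + 0.866×2.22)/(15.1+0.866) = 128.8/15.97 = 8.065 mg/L.
Mixed L₀ = (15.1×4.50 + 0.866×137)/(15.97) = 186.6/15.97 = 11.69 mg/L.
Initial deficit D₀ = C_s − DO₀ = 8.81 − 8.065 = 0.7452 mg/L.
t_c = (1/0.5330) ln[(0.908/0.375)(1 − 0.7452×0.5330/(0.375×11.69))] = 1.876 × ln(2.202) = 1.481 d.
D_c = (0.375/0.908) × 11.69 × e^(−0.375×1.481) = 0.4130 × 11.69 × 0.5739 = 2.770 mg/L.
Minimum DO = 8.81 − 2.770 = 6.040 mg/L.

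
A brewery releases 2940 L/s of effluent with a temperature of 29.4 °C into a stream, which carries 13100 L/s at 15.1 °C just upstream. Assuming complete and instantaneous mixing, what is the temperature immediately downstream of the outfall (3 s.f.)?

Flow-weighted mixing: C = (Q_r C_r + Q_w C_w)/(Q_r + Q_w)
= (13100×15.1 + 2940×29.4)/(13100 + 2940) = 284200/16040 = 17.72 °C.

17.7 °C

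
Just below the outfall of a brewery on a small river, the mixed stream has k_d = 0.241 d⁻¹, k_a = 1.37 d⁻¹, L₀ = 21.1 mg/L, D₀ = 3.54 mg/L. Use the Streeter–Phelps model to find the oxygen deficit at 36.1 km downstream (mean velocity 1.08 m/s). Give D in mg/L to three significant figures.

Travel time t = x/v = 36.1 km / (1.08 m/s) = 36100 m / 1.08 m/s = 33430 s = 0.3869 d.
k_d L₀/(k_a−k_d) = 0.241×21.1/(1.37−0.241) = 5.085/1.129 = 4.504 mg/L.
e^(−k_d t) = e^(−0.241×0.3869) = 0.9110; e^(−k_a t) = e^(−1.37×0.3869) = 0.5886.
D = 4.504 × (0.9110 − 0.5886) + 3.54 × 0.5886 = 1.452 + 2.084 = 3.536 mg/L.

D ≈ 3.54 mg/L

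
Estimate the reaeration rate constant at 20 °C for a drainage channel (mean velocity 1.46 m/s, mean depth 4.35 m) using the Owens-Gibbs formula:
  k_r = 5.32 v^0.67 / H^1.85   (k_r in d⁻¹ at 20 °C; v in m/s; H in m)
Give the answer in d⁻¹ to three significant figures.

k_r ≈ 0.452 d⁻¹

k_r = 5.32 × 1.46^0.67 / 4.35^1.85 = 5.32 × 1.289 / 15.18 = 0.4517 d⁻¹.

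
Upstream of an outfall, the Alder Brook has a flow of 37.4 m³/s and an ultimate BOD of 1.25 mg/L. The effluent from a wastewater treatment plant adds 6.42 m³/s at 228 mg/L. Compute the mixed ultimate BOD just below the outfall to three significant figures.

34.5 mg/L

Flow-weighted mixing: C = (Q_r C_r + Q_w C_w)/(Q_r + Q_w)
= (37.4×1.25 + 6.42×228)/(37.4 + 6.42) = 1511/43.82 = 34.47 mg/L.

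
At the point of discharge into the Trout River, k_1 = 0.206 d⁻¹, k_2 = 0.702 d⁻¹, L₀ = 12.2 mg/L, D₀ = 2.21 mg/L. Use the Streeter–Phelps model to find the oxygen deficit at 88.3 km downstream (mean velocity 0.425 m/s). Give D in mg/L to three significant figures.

Travel time t = x/v = 88.3 km / (0.425 m/s) = 88300 m / 0.425 m/s = 207800 s = 2.405 d.
k_1 L₀/(k_2−k_1) = 0.206×12.2/(0.702−0.206) = 2.513/0.4960 = 5.067 mg/L.
e^(−k_1 t) = e^(−0.206×2.405) = 0.6093; e^(−k_2 t) = e^(−0.702×2.405) = 0.1849.
D = 5.067 × (0.6093 − 0.1849) + 2.21 × 0.1849 = 2.151 + 0.4086 = 2.559 mg/L.

D ≈ 2.56 mg/L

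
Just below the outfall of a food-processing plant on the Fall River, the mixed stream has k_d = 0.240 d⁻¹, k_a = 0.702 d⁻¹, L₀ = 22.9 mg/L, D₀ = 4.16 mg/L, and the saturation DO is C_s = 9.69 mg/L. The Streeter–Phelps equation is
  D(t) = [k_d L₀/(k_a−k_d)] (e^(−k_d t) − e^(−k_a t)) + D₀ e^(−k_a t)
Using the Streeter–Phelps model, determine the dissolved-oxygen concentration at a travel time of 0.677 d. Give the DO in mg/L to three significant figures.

k_d L₀/(k_a−k_d) = 0.240×22.9/(0.702−0.240) = 5.496/0.4620 = 11.90 mg/L.
e^(−k_d t) = e^(−0.240×0.6770) = 0.8500; e^(−k_a t) = e^(−0.702×0.6770) = 0.6217.
D = 11.90 × (0.8500 − 0.6217) + 4.16 × 0.6217 = 2.716 + 2.586 = 5.302 mg/L.
DO = C_s − D = 9.69 − 5.302 = 4.388 mg/L.

DO ≈ 4.39 mg/L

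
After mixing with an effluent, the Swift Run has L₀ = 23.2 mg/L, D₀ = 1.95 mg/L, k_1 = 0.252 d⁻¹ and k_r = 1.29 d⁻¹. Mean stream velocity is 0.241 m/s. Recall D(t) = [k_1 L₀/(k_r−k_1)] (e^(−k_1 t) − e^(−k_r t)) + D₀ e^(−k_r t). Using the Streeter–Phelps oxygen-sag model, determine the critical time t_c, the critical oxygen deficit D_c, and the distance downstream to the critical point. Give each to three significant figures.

At the critical point dD/dt = 0, so k_1 L₀ e^(−k_1 t) = k_r D. Substituting D(t) from the Streeter–Phelps equation and solving for t gives
t_c = ln[(k_r/k_1)(1 − D₀(k_r−k_1)/(k_1 L₀))] / (k_r−k_1).
Here k_r−k_1 = 1.038 d⁻¹ and 1 − D₀(k_r−k_1)/(k_1 L₀) = 1 − 1.95×1.038/(0.252×23.2) = 0.6538, so
t_c = ln(5.119 × 0.6538) / 1.038 = 1.208 / 1.038 = 1.164 d.
L(t_c) = L₀ e^(−k_1 t_c) = 23.2 × 0.7458 = 17.30 mg/L, and at the critical point k_r D_c = k_1 L, so D_c = (0.252/1.29) × 17.30 = 3.380 mg/L.
x_c = v t_c = 0.241 m/s × 1.164 d × 86400 s/d = 24230 m ≈ 24.2 km.

t_c ≈ 1.16 d; D_c ≈ 3.38 mg/L; x_c ≈ 24.2 km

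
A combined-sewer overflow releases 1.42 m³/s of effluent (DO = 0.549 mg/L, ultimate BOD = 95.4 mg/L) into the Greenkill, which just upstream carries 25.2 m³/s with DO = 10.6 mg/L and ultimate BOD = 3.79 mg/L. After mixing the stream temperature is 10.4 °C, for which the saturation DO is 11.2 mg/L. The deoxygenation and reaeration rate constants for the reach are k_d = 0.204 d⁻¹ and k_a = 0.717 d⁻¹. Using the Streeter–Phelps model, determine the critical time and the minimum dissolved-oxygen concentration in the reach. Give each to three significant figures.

t_c ≈ 1.67 d; minimum DO ≈ 9.44 mg/L

Mixed DO = (25.2×10.6 + 1.42×0.549)/(25.2+1.42) = 267.9/26.62 = 10.06 mg/L.
Mixed L₀ = (25.2×3.79 + 1.42×95.4)/(26.62) = 231.0/26.62 = 8.677 mg/L.
Initial deficit D₀ = C_s − DO₀ = 11.2 − 10.06 = 1.136 mg/L.
t_c = (1/0.5130) ln[(0.717/0.204)(1 − 1.136×0.5130/(0.204×8.677))] = 1.949 × ln(2.357) = 1.672 d.
D_c = (0.204/0.717) × 8.677 × e^(−0.204×1.672) = 0.2845 × 8.677 × 0.7110 = 1.755 mg/L.
Minimum DO = 11.2 − 1.755 = 9.445 mg/L.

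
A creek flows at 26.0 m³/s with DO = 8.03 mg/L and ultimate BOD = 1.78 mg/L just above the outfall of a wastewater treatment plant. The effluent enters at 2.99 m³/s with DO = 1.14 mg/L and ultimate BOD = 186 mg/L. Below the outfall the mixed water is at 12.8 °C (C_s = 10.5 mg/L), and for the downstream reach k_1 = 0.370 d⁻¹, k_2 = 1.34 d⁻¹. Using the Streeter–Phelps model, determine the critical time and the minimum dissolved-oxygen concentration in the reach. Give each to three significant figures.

t_c ≈ 0.798 d; minimum DO ≈ 6.23 mg/L

Mixed DO = (26.0×8.03 + 2.99×1.14)/(26.0+2.99) = 212.2/28.99 = 7.319 mg/L.
Mixed L₀ = (26.0×1.78 + 2.99×186)/(28.99) = 602.4/28.99 = 20.78 mg/L.
Initial deficit D₀ = C_s − DO₀ = 10.5 − 7.319 = 3.181 mg/L.
t_c = (1/0.9700) ln[(1.34/0.370)(1 − 3.181×0.9700/(0.370×20.78))] = 1.031 × ln(2.168) = 0.7979 d.
D_c = (0.370/1.34) × 20.78 × e^(−0.370×0.7979) = 0.2761 × 20.78 × 0.7444 = 4.271 mg/L.
Minimum DO = 10.5 − 4.271 = 6.229 mg/L.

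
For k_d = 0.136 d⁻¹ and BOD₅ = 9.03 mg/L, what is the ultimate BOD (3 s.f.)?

BOD₅ = L₀(1 − e^(−5k_d)) ⇒ L₀ = BOD₅ / (1 − e^(−5×0.136))
= 9.03 / (1 − 0.5066) = 9.03 / 0.4934 = 18.30 mg/L.

L₀ ≈ 18.3 mg/L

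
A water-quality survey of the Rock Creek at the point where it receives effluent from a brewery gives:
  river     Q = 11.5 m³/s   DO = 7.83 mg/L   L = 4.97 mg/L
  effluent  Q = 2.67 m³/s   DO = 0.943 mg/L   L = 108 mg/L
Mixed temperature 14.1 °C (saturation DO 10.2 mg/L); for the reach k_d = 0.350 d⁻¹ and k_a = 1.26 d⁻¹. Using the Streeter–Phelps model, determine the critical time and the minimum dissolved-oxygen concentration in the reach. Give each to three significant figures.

Mixed DO = (11.5×7.83 + 2.67×0.943)/(11.5+2.67) = 92.56/14.17 = 6.532 mg/L.
Mixed L₀ = (11.5×4.97 + 2.67×108)/(14.17) = 345.5/14.17 = 24.38 mg/L.
Initial deficit D₀ = C_s − DO₀ = 10.2 − 6.532 = 3.668 mg/L.
t_c = (1/0.9100) ln[(1.26/0.350)(1 − 3.668×0.9100/(0.350×24.38))] = 1.099 × ln(2.192) = 0.8625 d.
D_c = (0.350/1.26) × 24.38 × e^(−0.350×0.8625) = 0.2778 × 24.38 × 0.7394 = 5.008 mg/L.
Minimum DO = 10.2 − 5.008 = 5.192 mg/L.

t_c ≈ 0.862 d; minimum DO ≈ 5.19 mg/L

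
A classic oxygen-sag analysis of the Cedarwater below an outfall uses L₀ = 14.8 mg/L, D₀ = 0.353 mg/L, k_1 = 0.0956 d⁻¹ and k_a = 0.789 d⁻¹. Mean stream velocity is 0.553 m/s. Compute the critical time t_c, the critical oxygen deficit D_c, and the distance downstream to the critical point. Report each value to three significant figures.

At the critical point dD/dt = 0, so k_1 L₀ e^(−k_1 t) = k_a D. Substituting D(t) from the Streeter–Phelps equation and solving for t gives
t_c = ln[(k_a/k_1)(1 − D₀(k_a−k_1)/(k_1 L₀))] / (k_a−k_1).
Here k_a−k_1 = 0.6934 d⁻¹ and 1 − D₀(k_a−k_1)/(k_1 L₀) = 1 − 0.353×0.6934/(0.0956×14.8) = 0.8270, so
t_c = ln(8.253 × 0.8270) / 0.6934 = 1.921 / 0.6934 = 2.770 d.
L(t_c) = L₀ e^(−k_1 t_c) = 14.8 × 0.7674 = 11.36 mg/L, and at the critical point k_a D_c = k_1 L, so D_c = (0.0956/0.789) × 11.36 = 1.376 mg/L.
x_c = v t_c = 0.553 m/s × 2.770 d × 86400 s/d = 132300 m ≈ 132 km.

t_c ≈ 2.77 d; D_c ≈ 1.38 mg/L; x_c ≈ 132 km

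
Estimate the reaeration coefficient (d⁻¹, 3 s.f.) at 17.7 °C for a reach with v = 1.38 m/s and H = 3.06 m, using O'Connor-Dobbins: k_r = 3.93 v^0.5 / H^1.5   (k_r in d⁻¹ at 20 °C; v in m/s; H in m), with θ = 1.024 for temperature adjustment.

k_r ≈ 0.817 d⁻¹

k_r(20) = 3.93 × 1.38^0.5 / 3.06^1.5 = 3.93 × 1.175 / 5.353 = 0.8625 d⁻¹.
k_r(17.7) = 0.8625 × 1.024^(17.7−20) = 0.8625 × 0.9469 = 0.8167 d⁻¹.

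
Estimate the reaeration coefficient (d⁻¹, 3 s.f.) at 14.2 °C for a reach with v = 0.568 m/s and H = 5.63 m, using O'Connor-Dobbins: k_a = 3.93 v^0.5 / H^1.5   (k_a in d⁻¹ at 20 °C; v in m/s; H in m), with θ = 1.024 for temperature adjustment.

k_a ≈ 0.193 d⁻¹

k_a(20) = 3.93 × 0.568^0.5 / 5.63^1.5 = 3.93 × 0.7537 / 13.36 = 0.2217 d⁻¹.
k_a(14.2) = 0.2217 × 1.024^(14.2−20) = 0.2217 × 0.8715 = 0.1932 d⁻¹.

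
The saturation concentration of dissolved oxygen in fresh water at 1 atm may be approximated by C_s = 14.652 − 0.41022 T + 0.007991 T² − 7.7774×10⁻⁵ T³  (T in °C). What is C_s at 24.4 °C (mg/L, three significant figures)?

C_s = 14.652 − 0.41022×24.4 + 0.007991×24.4² − 7.7774×10⁻⁵×24.4³ = 8.270 mg/L.

C_s ≈ 8.27 mg/L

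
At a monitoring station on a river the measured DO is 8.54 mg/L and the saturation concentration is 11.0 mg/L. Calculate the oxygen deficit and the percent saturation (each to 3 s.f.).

D = C_s − C = 11.0 − 8.54 = 2.46 mg/L.
% saturation = 8.54/11.0 × 100 = 77.6 %.

D ≈ 2.46 mg/L; 77.6 % saturation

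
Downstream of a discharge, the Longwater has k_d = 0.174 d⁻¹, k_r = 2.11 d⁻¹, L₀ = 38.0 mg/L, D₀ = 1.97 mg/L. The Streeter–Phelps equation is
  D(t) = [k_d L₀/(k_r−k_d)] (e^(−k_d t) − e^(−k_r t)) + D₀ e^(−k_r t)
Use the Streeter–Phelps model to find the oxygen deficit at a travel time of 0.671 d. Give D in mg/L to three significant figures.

D ≈ 2.69 mg/L

k_d L₀/(k_r−k_d) = 0.174×38.0/(2.11−0.174) = 6.612/1.936 = 3.415 mg/L.
e^(−k_d t) = e^(−0.174×0.6710) = 0.8898; e^(−k_r t) = e^(−2.11×0.6710) = 0.2427.
D = 3.415 × (0.8898 − 0.2427) + 1.97 × 0.2427 = 2.210 + 0.4782 = 2.688 mg/L.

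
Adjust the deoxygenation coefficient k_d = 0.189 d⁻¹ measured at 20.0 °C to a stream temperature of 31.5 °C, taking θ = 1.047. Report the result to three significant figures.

k_d ≈ 0.321 d⁻¹

k_d(T₂) = k_d(T₁) · θ^(T₂−T₁) = 0.189 × 1.047^(31.5−20.0)
= 0.189 × 1.047^11.5 = 0.189 × 1.696 = 0.3205 d⁻¹.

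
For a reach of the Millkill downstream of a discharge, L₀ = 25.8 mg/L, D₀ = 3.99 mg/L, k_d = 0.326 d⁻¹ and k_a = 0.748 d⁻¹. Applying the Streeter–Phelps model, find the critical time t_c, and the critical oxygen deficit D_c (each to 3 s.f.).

t_c = [1/(k_a−k_d)] ln[(k_a/k_d)(1 − D₀(k_a−k_d)/(k_d L₀))]
= [1/(0.748−0.326)] ln[(0.748/0.326)(1 − 3.99×0.4220/(0.326×25.8))]
= (1/0.4220) ln[2.294 × 0.7998] = 2.370 × ln(1.835) = 2.370 × 0.6071 = 1.439 d.
L(t_c) = L₀ e^(−k_d t_c) = 25.8 × 0.6256 = 16.14 mg/L, and at the critical point k_a D_c = k_d L, so D_c = (0.326/0.748) × 16.14 = 7.035 mg/L.

t_c ≈ 1.44 d; D_c ≈ 7.03 mg/L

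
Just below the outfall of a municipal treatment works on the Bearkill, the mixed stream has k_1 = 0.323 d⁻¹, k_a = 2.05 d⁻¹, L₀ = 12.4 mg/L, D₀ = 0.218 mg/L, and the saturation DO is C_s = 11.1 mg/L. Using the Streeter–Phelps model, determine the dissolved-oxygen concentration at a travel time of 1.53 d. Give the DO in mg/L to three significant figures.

k_1 L₀/(k_a−k_1) = 0.323×12.4/(2.05−0.323) = 4.005/1.727 = 2.319 mg/L.
e^(−k_1 t) = e^(−0.323×1.530) = 0.6101; e^(−k_a t) = e^(−2.05×1.530) = 0.04343.
D = 2.319 × (0.6101 − 0.04343) + 0.218 × 0.04343 = 1.314 + 0.009469 = 1.324 mg/L.
DO = C_s − D = 11.1 − 1.324 = 9.776 mg/L.

DO ≈ 9.78 mg/L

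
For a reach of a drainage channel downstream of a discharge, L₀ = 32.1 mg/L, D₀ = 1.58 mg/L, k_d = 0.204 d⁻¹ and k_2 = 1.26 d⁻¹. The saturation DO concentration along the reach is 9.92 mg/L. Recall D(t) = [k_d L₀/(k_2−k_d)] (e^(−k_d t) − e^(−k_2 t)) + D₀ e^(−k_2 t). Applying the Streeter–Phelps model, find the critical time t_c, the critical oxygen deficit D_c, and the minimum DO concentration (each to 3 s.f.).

t_c ≈ 1.45 d; D_c ≈ 3.87 mg/L; min DO ≈ 6.05 mg/L

At the critical point dD/dt = 0, so k_d L₀ e^(−k_d t) = k_2 D. Substituting D(t) from the Streeter–Phelps equation and solving for t gives
t_c = ln[(k_2/k_d)(1 − D₀(k_2−k_d)/(k_d L₀))] / (k_2−k_d).
Here k_2−k_d = 1.056 d⁻¹ and 1 − D₀(k_2−k_d)/(k_d L₀) = 1 − 1.58×1.056/(0.204×32.1) = 0.7452, so
t_c = ln(6.176 × 0.7452) / 1.056 = 1.527 / 1.056 = 1.446 d.
L(t_c) = L₀ e^(−k_d t_c) = 32.1 × 0.7446 = 23.90 mg/L, and at the critical point k_2 D_c = k_d L, so D_c = (0.204/1.26) × 23.90 = 3.870 mg/L.
Minimum DO = C_s − D_c = 9.92 − 3.870 = 6.050 mg/L.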